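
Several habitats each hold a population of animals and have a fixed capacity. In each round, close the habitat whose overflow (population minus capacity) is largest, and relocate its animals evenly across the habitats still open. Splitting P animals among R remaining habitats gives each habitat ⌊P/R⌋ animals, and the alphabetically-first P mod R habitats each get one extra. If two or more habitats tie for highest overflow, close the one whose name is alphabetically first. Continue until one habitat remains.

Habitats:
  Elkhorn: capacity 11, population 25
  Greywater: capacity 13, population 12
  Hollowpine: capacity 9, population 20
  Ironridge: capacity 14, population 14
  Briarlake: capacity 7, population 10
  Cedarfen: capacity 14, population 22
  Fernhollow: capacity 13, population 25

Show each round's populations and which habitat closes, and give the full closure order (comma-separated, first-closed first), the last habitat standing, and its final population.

Round 1: Briarlake=10 Cedarfen=22 Elkhorn=25 Fernhollow=25 Greywater=12 Hollowpine=20 Ironridge=14 → close Elkhorn (overflow 14)
  25÷6 = 4 each, +1 to first 1
Round 2: Briarlake=15 Cedarfen=26 Fernhollow=29 Greywater=16 Hollowpine=24 Ironridge=18 → close Fernhollow (overflow 16)
  29÷5 = 5 each, +1 to first 4
Round 3: Briarlake=21 Cedarfen=32 Greywater=22 Hollowpine=30 Ironridge=23 → close Hollowpine (overflow 21)
  30÷4 = 7 each, +1 to first 2
Round 4: Briarlake=29 Cedarfen=40 Greywater=29 Ironridge=30 → close Cedarfen (overflow 26)
  40÷3 = 13 each, +1 to first 1
Round 5: Briarlake=43 Greywater=42 Ironridge=43 → close Briarlake (overflow 36)
  43÷2 = 21 each, +1 to first 1
Round 6: Greywater=64 Ironridge=64 → close Greywater (overflow 51)
  64÷1 = 64 each, +1 to first 0

Closure order: Elkhorn, Fernhollow, Hollowpine, Cedarfen, Briarlake, Greywater
Last habitat: Ironridge with 128 animals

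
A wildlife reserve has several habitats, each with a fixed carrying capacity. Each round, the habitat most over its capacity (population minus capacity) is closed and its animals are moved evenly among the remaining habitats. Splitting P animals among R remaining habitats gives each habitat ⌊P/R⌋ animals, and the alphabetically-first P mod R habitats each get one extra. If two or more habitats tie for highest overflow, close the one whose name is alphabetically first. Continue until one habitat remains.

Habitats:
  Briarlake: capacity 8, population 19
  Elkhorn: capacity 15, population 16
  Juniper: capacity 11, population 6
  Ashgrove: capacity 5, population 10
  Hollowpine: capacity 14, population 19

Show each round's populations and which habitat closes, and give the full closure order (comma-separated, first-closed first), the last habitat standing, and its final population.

Closure order: Briarlake, Ashgrove, Hollowpine, Elkhorn
Last habitat: Juniper with 70 animals

Round 1: Ashgrove=10 Briarlake=19 Elkhorn=16 Hollowpine=19 Juniper=6 → close Briarlake (overflow 11)
  19÷4 = 4 each, +1 to first 3
Round 2: Ashgrove=15 Elkhorn=21 Hollowpine=24 Juniper=10 → close Ashgrove (overflow 10)
  15÷3 = 5 each, +1 to first 0
Round 3: Elkhorn=26 Hollowpine=29 Juniper=15 → close Hollowpine (overflow 15)
  29÷2 = 14 each, +1 to first 1
Round 4: Elkhorn=41 Juniper=29 → close Elkhorn (overflow 26)
  41÷1 = 41 each, +1 to first 0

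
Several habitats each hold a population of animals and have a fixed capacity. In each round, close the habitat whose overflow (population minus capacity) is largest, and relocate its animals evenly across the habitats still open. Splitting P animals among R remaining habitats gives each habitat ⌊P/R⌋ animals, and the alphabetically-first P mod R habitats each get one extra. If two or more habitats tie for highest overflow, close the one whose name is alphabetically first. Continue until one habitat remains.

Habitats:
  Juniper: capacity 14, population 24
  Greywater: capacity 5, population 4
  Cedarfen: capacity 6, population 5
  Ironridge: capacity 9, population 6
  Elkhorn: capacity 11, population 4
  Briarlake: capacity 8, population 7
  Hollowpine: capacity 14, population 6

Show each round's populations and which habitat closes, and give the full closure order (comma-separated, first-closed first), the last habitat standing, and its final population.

Round 1: Briarlake=7 Cedarfen=5 Elkhorn=4 Greywater=4 Hollowpine=6 Ironridge=6 Juniper=24 → close Juniper (overflow 10)
  24÷6 = 4 each, +1 to first 0
Round 2: Briarlake=11 Cedarfen=9 Elkhorn=8 Greywater=8 Hollowpine=10 Ironridge=10 → close Briarlake (overflow 3)
  11÷5 = 2 each, +1 to first 1
Round 3: Cedarfen=12 Elkhorn=10 Greywater=10 Hollowpine=12 Ironridge=12 → close Cedarfen (overflow 6)
  12÷4 = 3 each, +1 to first 0
Round 4: Elkhorn=13 Greywater=13 Hollowpine=15 Ironridge=15 → close Greywater (overflow 8)
  13÷3 = 4 each, +1 to first 1
Round 5: Elkhorn=18 Hollowpine=19 Ironridge=19 → close Ironridge (overflow 10)
  19÷2 = 9 each, +1 to first 1
Round 6: Elkhorn=28 Hollowpine=28 → close Elkhorn (overflow 17)
  28÷1 = 28 each, +1 to first 0

Closure order: Juniper, Briarlake, Cedarfen, Greywater, Ironridge, Elkhorn
Last habitat: Hollowpine with 56 animals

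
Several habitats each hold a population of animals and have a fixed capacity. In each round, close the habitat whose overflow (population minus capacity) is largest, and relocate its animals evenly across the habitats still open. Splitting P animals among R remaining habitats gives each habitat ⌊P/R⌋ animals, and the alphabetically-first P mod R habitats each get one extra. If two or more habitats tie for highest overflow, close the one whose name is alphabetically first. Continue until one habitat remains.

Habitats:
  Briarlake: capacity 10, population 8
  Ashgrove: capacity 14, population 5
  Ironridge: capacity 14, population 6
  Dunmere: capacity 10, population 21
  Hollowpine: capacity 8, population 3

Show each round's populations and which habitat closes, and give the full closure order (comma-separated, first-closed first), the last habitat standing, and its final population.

Closure order: Dunmere, Briarlake, Hollowpine, Ashgrove
Last habitat: Ironridge with 43 animals

Round 1: Ashgrove=5 Briarlake=8 Dunmere=21 Hollowpine=3 Ironridge=6 → close Dunmere (overflow 11)
  21÷4 = 5 each, +1 to first 1
Round 2: Ashgrove=11 Briarlake=13 Hollowpine=8 Ironridge=11 → close Briarlake (overflow 3)
  13÷3 = 4 each, +1 to first 1
Round 3: Ashgrove=16 Hollowpine=12 Ironridge=15 → close Hollowpine (overflow 4)
  12÷2 = 6 each, +1 to first 0
Round 4: Ashgrove=22 Ironridge=21 → close Ashgrove (overflow 8)
  22÷1 = 22 each, +1 to first 0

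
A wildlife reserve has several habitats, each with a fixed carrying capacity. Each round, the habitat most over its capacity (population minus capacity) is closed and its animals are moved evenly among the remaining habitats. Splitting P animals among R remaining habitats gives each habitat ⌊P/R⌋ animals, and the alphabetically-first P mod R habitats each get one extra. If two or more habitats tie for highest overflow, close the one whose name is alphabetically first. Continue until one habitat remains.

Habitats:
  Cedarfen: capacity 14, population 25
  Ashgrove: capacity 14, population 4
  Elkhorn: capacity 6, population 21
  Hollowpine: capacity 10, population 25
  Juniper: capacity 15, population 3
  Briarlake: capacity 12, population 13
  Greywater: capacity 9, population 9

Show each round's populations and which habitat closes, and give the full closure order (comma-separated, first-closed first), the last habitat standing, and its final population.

Round 1: Ashgrove=4 Briarlake=13 Cedarfen=25 Elkhorn=21 Greywater=9 Hollowpine=25 Juniper=3 → close Elkhorn (overflow 15)
  21÷6 = 3 each, +1 to first 3
Round 2: Ashgrove=8 Briarlake=17 Cedarfen=29 Greywater=12 Hollowpine=28 Juniper=6 → close Hollowpine (overflow 18)
  28÷5 = 5 each, +1 to first 3
Round 3: Ashgrove=14 Briarlake=23 Cedarfen=35 Greywater=17 Juniper=11 → close Cedarfen (overflow 21)
  35÷4 = 8 each, +1 to first 3
Round 4: Ashgrove=23 Briarlake=32 Greywater=26 Juniper=19 → close Briarlake (overflow 20)
  32÷3 = 10 each, +1 to first 2
Round 5: Ashgrove=34 Greywater=37 Juniper=29 → close Greywater (overflow 28)
  37÷2 = 18 each, +1 to first 1
Round 6: Ashgrove=53 Juniper=47 → close Ashgrove (overflow 39)
  53÷1 = 53 each, +1 to first 0

Closure order: Elkhorn, Hollowpine, Cedarfen, Briarlake, Greywater, Ashgrove
Last habitat: Juniper with 100 animals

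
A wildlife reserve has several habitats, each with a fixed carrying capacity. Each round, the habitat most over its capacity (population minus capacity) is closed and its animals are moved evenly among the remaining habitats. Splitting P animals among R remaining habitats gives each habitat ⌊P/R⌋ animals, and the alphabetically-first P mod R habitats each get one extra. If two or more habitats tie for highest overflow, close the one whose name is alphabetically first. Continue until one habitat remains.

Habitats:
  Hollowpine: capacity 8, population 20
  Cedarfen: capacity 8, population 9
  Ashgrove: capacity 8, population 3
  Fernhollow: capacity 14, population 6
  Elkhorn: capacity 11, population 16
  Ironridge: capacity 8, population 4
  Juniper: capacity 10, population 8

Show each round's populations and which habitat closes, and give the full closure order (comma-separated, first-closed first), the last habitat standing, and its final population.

Closure order: Hollowpine, Elkhorn, Cedarfen, Ashgrove, Juniper, Ironridge
Last habitat: Fernhollow with 66 animals

Round 1: Ashgrove=3 Cedarfen=9 Elkhorn=16 Fernhollow=6 Hollowpine=20 Ironridge=4 Juniper=8 → close Hollowpine (overflow 12)
  20÷6 = 3 each, +1 to first 2
Round 2: Ashgrove=7 Cedarfen=13 Elkhorn=19 Fernhollow=9 Ironridge=7 Juniper=11 → close Elkhorn (overflow 8)
  19÷5 = 3 each, +1 to first 4
Round 3: Ashgrove=11 Cedarfen=17 Fernhollow=13 Ironridge=11 Juniper=14 → close Cedarfen (overflow 9)
  17÷4 = 4 each, +1 to first 1
Round 4: Ashgrove=16 Fernhollow=17 Ironridge=15 Juniper=18 → close Ashgrove (overflow 8)
  16÷3 = 5 each, +1 to first 1
Round 5: Fernhollow=23 Ironridge=20 Juniper=23 → close Juniper (overflow 13)
  23÷2 = 11 each, +1 to first 1
Round 6: Fernhollow=35 Ironridge=31 → close Ironridge (overflow 23)
  31÷1 = 31 each, +1 to first 0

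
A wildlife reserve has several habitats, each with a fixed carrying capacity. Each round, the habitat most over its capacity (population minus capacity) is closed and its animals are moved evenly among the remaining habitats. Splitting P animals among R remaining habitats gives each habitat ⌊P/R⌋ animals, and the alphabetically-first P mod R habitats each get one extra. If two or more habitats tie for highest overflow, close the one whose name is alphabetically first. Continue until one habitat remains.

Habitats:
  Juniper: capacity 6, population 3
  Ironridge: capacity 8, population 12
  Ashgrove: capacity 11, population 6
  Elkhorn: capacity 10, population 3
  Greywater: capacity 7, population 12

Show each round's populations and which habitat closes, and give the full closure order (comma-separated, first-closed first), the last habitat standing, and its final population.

Closure order: Greywater, Ironridge, Juniper, Ashgrove
Last habitat: Elkhorn with 36 animals

Round 1: Ashgrove=6 Elkhorn=3 Greywater=12 Ironridge=12 Juniper=3 → close Greywater (overflow 5)
  12÷4 = 3 each, +1 to first 0
Round 2: Ashgrove=9 Elkhorn=6 Ironridge=15 Juniper=6 → close Ironridge (overflow 7)
  15÷3 = 5 each, +1 to first 0
Round 3: Ashgrove=14 Elkhorn=11 Juniper=11 → close Juniper (overflow 5)
  11÷2 = 5 each, +1 to first 1
Round 4: Ashgrove=20 Elkhorn=16 → close Ashgrove (overflow 9)
  20÷1 = 20 each, +1 to first 0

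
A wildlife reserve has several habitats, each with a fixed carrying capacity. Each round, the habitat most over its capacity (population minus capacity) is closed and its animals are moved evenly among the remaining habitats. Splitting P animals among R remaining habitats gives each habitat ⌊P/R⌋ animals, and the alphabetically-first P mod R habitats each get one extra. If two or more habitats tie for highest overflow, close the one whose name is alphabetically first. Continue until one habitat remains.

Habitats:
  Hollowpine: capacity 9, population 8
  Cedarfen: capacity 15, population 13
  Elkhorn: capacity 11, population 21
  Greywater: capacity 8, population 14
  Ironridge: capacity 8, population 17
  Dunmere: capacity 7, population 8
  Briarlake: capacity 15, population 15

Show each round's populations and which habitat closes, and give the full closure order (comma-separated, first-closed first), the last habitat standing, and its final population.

Round 1: Briarlake=15 Cedarfen=13 Dunmere=8 Elkhorn=21 Greywater=14 Hollowpine=8 Ironridge=17 → close Elkhorn (overflow 10)
  21÷6 = 3 each, +1 to first 3
Round 2: Briarlake=19 Cedarfen=17 Dunmere=12 Greywater=17 Hollowpine=11 Ironridge=20 → close Ironridge (overflow 12)
  20÷5 = 4 each, +1 to first 0
Round 3: Briarlake=23 Cedarfen=21 Dunmere=16 Greywater=21 Hollowpine=15 → close Greywater (overflow 13)
  21÷4 = 5 each, +1 to first 1
Round 4: Briarlake=29 Cedarfen=26 Dunmere=21 Hollowpine=20 → close Briarlake (overflow 14)
  29÷3 = 9 each, +1 to first 2
Round 5: Cedarfen=36 Dunmere=31 Hollowpine=29 → close Dunmere (overflow 24)
  31÷2 = 15 each, +1 to first 1
Round 6: Cedarfen=52 Hollowpine=44 → close Cedarfen (overflow 37)
  52÷1 = 52 each, +1 to first 0

Closure order: Elkhorn, Ironridge, Greywater, Briarlake, Dunmere, Cedarfen
Last habitat: Hollowpine with 96 animals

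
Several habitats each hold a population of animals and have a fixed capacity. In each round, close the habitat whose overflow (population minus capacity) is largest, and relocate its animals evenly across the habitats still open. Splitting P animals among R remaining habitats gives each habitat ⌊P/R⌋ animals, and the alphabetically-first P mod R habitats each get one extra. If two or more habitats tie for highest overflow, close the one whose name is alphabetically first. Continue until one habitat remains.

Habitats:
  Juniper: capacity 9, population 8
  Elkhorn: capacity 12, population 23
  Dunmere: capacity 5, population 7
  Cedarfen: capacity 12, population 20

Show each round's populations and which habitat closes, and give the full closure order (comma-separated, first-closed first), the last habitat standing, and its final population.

Closure order: Elkhorn, Cedarfen, Dunmere
Last habitat: Juniper with 58 animals

Round 1: Cedarfen=20 Dunmere=7 Elkhorn=23 Juniper=8 → close Elkhorn (overflow 11)
  23÷3 = 7 each, +1 to first 2
Round 2: Cedarfen=28 Dunmere=15 Juniper=15 → close Cedarfen (overflow 16)
  28÷2 = 14 each, +1 to first 0
Round 3: Dunmere=29 Juniper=29 → close Dunmere (overflow 24)
  29÷1 = 29 each, +1 to first 0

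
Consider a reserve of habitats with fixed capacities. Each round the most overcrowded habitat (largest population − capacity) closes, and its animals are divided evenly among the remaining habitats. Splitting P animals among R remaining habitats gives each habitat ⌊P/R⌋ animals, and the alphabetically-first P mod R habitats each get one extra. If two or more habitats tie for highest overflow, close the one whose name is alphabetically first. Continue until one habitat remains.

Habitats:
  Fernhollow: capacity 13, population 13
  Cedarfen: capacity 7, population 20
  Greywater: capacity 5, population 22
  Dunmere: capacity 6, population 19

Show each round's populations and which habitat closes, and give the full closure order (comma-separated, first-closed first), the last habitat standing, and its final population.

Closure order: Greywater, Cedarfen, Dunmere
Last habitat: Fernhollow with 74 animals

Round 1: Cedarfen=20 Dunmere=19 Fernhollow=13 Greywater=22 → close Greywater (overflow 17)
  22÷3 = 7 each, +1 to first 1
Round 2: Cedarfen=28 Dunmere=26 Fernhollow=20 → close Cedarfen (overflow 21)
  28÷2 = 14 each, +1 to first 0
Round 3: Dunmere=40 Fernhollow=34 → close Dunmere (overflow 34)
  40÷1 = 40 each, +1 to first 0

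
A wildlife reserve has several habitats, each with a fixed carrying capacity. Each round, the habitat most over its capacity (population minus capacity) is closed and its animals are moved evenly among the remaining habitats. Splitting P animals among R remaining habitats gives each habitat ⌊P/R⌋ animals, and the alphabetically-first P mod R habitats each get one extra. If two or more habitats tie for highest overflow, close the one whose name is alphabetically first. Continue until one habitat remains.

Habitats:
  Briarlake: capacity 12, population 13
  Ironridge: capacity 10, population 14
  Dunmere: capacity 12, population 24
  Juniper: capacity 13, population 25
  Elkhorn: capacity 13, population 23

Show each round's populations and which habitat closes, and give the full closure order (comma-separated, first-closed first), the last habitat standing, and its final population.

Round 1: Briarlake=13 Dunmere=24 Elkhorn=23 Ironridge=14 Juniper=25 → close Dunmere (overflow 12)
  24÷4 = 6 each, +1 to first 0
Round 2: Briarlake=19 Elkhorn=29 Ironridge=20 Juniper=31 → close Juniper (overflow 18)
  31÷3 = 10 each, +1 to first 1
Round 3: Briarlake=30 Elkhorn=39 Ironridge=30 → close Elkhorn (overflow 26)
  39÷2 = 19 each, +1 to first 1
Round 4: Briarlake=50 Ironridge=49 → close Ironridge (overflow 39)
  49÷1 = 49 each, +1 to first 0

Closure order: Dunmere, Juniper, Elkhorn, Ironridge
Last habitat: Briarlake with 99 animals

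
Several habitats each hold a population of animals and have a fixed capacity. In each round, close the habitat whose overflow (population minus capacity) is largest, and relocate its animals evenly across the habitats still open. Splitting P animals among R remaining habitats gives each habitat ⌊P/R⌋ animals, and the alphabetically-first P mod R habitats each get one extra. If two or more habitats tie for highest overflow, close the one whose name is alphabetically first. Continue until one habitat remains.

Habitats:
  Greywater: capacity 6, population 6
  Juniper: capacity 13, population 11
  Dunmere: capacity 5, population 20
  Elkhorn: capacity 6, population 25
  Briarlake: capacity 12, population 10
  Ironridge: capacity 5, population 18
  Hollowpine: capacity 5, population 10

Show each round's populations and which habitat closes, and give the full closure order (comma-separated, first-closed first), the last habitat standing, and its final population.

Closure order: Elkhorn, Dunmere, Ironridge, Hollowpine, Greywater, Briarlake
Last habitat: Juniper with 100 animals

Round 1: Briarlake=10 Dunmere=20 Elkhorn=25 Greywater=6 Hollowpine=10 Ironridge=18 Juniper=11 → close Elkhorn (overflow 19)
  25÷6 = 4 each, +1 to first 1
Round 2: Briarlake=15 Dunmere=24 Greywater=10 Hollowpine=14 Ironridge=22 Juniper=15 → close Dunmere (overflow 19)
  24÷5 = 4 each, +1 to first 4
Round 3: Briarlake=20 Greywater=15 Hollowpine=19 Ironridge=27 Juniper=19 → close Ironridge (overflow 22)
  27÷4 = 6 each, +1 to first 3
Round 4: Briarlake=27 Greywater=22 Hollowpine=26 Juniper=25 → close Hollowpine (overflow 21)
  26÷3 = 8 each, +1 to first 2
Round 5: Briarlake=36 Greywater=31 Juniper=33 → close Greywater (overflow 25)
  31÷2 = 15 each, +1 to first 1
Round 6: Briarlake=52 Juniper=48 → close Briarlake (overflow 40)
  52÷1 = 52 each, +1 to first 0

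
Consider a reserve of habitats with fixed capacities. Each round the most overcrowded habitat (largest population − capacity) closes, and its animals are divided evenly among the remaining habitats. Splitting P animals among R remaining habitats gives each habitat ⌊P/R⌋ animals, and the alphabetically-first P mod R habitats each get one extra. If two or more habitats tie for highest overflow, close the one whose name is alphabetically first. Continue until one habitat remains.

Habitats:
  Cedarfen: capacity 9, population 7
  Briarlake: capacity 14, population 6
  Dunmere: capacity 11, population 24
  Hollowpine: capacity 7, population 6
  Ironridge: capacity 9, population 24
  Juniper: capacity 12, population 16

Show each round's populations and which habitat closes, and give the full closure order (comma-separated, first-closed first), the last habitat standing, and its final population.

Closure order: Ironridge, Dunmere, Juniper, Hollowpine, Cedarfen
Last habitat: Briarlake with 83 animals

Round 1: Briarlake=6 Cedarfen=7 Dunmere=24 Hollowpine=6 Ironridge=24 Juniper=16 → close Ironridge (overflow 15)
  24÷5 = 4 each, +1 to first 4
Round 2: Briarlake=11 Cedarfen=12 Dunmere=29 Hollowpine=11 Juniper=20 → close Dunmere (overflow 18)
  29÷4 = 7 each, +1 to first 1
Round 3: Briarlake=19 Cedarfen=19 Hollowpine=18 Juniper=27 → close Juniper (overflow 15)
  27÷3 = 9 each, +1 to first 0
Round 4: Briarlake=28 Cedarfen=28 Hollowpine=27 → close Hollowpine (overflow 20)
  27÷2 = 13 each, +1 to first 1
Round 5: Briarlake=42 Cedarfen=41 → close Cedarfen (overflow 32)
  41÷1 = 41 each, +1 to first 0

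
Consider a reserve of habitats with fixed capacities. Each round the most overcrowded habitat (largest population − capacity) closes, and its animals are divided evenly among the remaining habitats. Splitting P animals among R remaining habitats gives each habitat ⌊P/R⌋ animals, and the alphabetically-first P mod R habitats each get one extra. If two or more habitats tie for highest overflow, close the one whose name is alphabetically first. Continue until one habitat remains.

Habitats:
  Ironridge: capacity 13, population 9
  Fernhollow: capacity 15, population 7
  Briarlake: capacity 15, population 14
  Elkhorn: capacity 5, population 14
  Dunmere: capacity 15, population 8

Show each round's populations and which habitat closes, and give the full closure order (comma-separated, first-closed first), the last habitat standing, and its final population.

Closure order: Elkhorn, Briarlake, Ironridge, Dunmere
Last habitat: Fernhollow with 52 animals

Round 1: Briarlake=14 Dunmere=8 Elkhorn=14 Fernhollow=7 Ironridge=9 → close Elkhorn (overflow 9)
  14÷4 = 3 each, +1 to first 2
Round 2: Briarlake=18 Dunmere=12 Fernhollow=10 Ironridge=12 → close Briarlake (overflow 3)
  18÷3 = 6 each, +1 to first 0
Round 3: Dunmere=18 Fernhollow=16 Ironridge=18 → close Ironridge (overflow 5)
  18÷2 = 9 each, +1 to first 0
Round 4: Dunmere=27 Fernhollow=25 → close Dunmere (overflow 12)
  27÷1 = 27 each, +1 to first 0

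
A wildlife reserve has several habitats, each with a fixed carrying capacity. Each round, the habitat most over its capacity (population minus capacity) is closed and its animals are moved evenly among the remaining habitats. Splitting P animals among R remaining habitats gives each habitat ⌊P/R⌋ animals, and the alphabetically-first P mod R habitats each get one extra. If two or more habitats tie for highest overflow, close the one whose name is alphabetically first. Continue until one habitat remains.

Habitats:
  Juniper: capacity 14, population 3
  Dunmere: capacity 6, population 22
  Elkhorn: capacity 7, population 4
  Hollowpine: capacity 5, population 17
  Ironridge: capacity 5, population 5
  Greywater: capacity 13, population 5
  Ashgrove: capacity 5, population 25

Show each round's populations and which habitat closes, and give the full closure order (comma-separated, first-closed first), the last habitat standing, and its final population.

Closure order: Ashgrove, Dunmere, Hollowpine, Ironridge, Elkhorn, Greywater
Last habitat: Juniper with 81 animals

Round 1: Ashgrove=25 Dunmere=22 Elkhorn=4 Greywater=5 Hollowpine=17 Ironridge=5 Juniper=3 → close Ashgrove (overflow 20)
  25÷6 = 4 each, +1 to first 1
Round 2: Dunmere=27 Elkhorn=8 Greywater=9 Hollowpine=21 Ironridge=9 Juniper=7 → close Dunmere (overflow 21)
  27÷5 = 5 each, +1 to first 2
Round 3: Elkhorn=14 Greywater=15 Hollowpine=26 Ironridge=14 Juniper=12 → close Hollowpine (overflow 21)
  26÷4 = 6 each, +1 to first 2
Round 4: Elkhorn=21 Greywater=22 Ironridge=20 Juniper=18 → close Ironridge (overflow 15)
  20÷3 = 6 each, +1 to first 2
Round 5: Elkhorn=28 Greywater=29 Juniper=24 → close Elkhorn (overflow 21)
  28÷2 = 14 each, +1 to first 0
Round 6: Greywater=43 Juniper=38 → close Greywater (overflow 30)
  43÷1 = 43 each, +1 to first 0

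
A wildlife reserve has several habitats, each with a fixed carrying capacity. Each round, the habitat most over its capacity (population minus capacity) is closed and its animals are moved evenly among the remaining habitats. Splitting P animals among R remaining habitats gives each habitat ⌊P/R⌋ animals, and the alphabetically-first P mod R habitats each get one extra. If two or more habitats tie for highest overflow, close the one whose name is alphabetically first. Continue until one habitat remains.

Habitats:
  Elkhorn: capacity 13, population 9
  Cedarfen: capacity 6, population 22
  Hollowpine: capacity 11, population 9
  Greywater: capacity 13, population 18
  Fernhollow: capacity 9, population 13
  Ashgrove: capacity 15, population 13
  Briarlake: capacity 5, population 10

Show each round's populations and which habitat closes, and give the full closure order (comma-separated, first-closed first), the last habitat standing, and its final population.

Closure order: Cedarfen, Briarlake, Fernhollow, Greywater, Ashgrove, Elkhorn
Last habitat: Hollowpine with 94 animals

Round 1: Ashgrove=13 Briarlake=10 Cedarfen=22 Elkhorn=9 Fernhollow=13 Greywater=18 Hollowpine=9 → close Cedarfen (overflow 16)
  22÷6 = 3 each, +1 to first 4
Round 2: Ashgrove=17 Briarlake=14 Elkhorn=13 Fernhollow=17 Greywater=21 Hollowpine=12 → close Briarlake (overflow 9)
  14÷5 = 2 each, +1 to first 4
Round 3: Ashgrove=20 Elkhorn=16 Fernhollow=20 Greywater=24 Hollowpine=14 → close Fernhollow (overflow 11)
  20÷4 = 5 each, +1 to first 0
Round 4: Ashgrove=25 Elkhorn=21 Greywater=29 Hollowpine=19 → close Greywater (overflow 16)
  29÷3 = 9 each, +1 to first 2
Round 5: Ashgrove=35 Elkhorn=31 Hollowpine=28 → close Ashgrove (overflow 20)
  35÷2 = 17 each, +1 to first 1
Round 6: Elkhorn=49 Hollowpine=45 → close Elkhorn (overflow 36)
  49÷1 = 49 each, +1 to first 0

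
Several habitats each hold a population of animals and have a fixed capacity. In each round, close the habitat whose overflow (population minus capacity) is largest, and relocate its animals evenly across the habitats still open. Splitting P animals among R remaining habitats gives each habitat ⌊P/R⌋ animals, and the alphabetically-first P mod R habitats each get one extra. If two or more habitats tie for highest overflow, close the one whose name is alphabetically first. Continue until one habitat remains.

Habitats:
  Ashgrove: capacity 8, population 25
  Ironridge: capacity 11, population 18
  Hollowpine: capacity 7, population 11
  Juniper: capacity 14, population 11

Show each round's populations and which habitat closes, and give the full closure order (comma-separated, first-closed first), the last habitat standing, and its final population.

Closure order: Ashgrove, Ironridge, Hollowpine
Last habitat: Juniper with 65 animals

Round 1: Ashgrove=25 Hollowpine=11 Ironridge=18 Juniper=11 → close Ashgrove (overflow 17)
  25÷3 = 8 each, +1 to first 1
Round 2: Hollowpine=20 Ironridge=26 Juniper=19 → close Ironridge (overflow 15)
  26÷2 = 13 each, +1 to first 0
Round 3: Hollowpine=33 Juniper=32 → close Hollowpine (overflow 26)
  33÷1 = 33 each, +1 to first 0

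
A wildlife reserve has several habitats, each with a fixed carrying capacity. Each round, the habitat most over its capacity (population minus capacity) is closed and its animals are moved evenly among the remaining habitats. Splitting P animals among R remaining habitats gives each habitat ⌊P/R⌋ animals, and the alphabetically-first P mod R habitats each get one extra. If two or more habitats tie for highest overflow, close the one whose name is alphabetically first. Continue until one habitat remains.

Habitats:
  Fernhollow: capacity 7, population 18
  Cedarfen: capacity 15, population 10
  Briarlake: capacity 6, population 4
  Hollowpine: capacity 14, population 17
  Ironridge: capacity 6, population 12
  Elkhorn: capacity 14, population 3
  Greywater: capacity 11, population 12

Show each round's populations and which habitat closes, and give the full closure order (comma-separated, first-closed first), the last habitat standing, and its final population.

Round 1: Briarlake=4 Cedarfen=10 Elkhorn=3 Fernhollow=18 Greywater=12 Hollowpine=17 Ironridge=12 → close Fernhollow (overflow 11)
  18÷6 = 3 each, +1 to first 0
Round 2: Briarlake=7 Cedarfen=13 Elkhorn=6 Greywater=15 Hollowpine=20 Ironridge=15 → close Ironridge (overflow 9)
  15÷5 = 3 each, +1 to first 0
Round 3: Briarlake=10 Cedarfen=16 Elkhorn=9 Greywater=18 Hollowpine=23 → close Hollowpine (overflow 9)
  23÷4 = 5 each, +1 to first 3
Round 4: Briarlake=16 Cedarfen=22 Elkhorn=15 Greywater=23 → close Greywater (overflow 12)
  23÷3 = 7 each, +1 to first 2
Round 5: Briarlake=24 Cedarfen=30 Elkhorn=22 → close Briarlake (overflow 18)
  24÷2 = 12 each, +1 to first 0
Round 6: Cedarfen=42 Elkhorn=34 → close Cedarfen (overflow 27)
  42÷1 = 42 each, +1 to first 0

Closure order: Fernhollow, Ironridge, Hollowpine, Greywater, Briarlake, Cedarfen
Last habitat: Elkhorn with 76 animals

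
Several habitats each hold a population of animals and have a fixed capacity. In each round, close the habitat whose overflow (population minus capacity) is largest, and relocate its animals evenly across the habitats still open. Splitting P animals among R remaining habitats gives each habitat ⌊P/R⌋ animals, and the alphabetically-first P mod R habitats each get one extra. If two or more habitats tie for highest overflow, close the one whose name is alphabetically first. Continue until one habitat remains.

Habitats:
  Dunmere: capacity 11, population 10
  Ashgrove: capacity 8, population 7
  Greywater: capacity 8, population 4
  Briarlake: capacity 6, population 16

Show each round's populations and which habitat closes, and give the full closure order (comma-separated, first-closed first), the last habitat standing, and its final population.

Closure order: Briarlake, Ashgrove, Dunmere
Last habitat: Greywater with 37 animals

Round 1: Ashgrove=7 Briarlake=16 Dunmere=10 Greywater=4 → close Briarlake (overflow 10)
  16÷3 = 5 each, +1 to first 1
Round 2: Ashgrove=13 Dunmere=15 Greywater=9 → close Ashgrove (overflow 5)
  13÷2 = 6 each, +1 to first 1
Round 3: Dunmere=22 Greywater=15 → close Dunmere (overflow 11)
  22÷1 = 22 each, +1 to first 0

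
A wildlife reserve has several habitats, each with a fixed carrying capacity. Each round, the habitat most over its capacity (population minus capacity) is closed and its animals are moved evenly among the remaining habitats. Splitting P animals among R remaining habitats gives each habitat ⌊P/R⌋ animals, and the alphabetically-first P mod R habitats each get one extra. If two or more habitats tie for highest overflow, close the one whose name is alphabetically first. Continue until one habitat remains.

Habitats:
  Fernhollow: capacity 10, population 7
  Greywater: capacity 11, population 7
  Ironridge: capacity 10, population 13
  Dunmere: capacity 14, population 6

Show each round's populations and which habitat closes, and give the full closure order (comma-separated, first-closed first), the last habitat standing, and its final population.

Round 1: Dunmere=6 Fernhollow=7 Greywater=7 Ironridge=13 → close Ironridge (overflow 3)
  13÷3 = 4 each, +1 to first 1
Round 2: Dunmere=11 Fernhollow=11 Greywater=11 → close Fernhollow (overflow 1)
  11÷2 = 5 each, +1 to first 1
Round 3: Dunmere=17 Greywater=16 → close Greywater (overflow 5)
  16÷1 = 16 each, +1 to first 0

Closure order: Ironridge, Fernhollow, Greywater
Last habitat: Dunmere with 33 animals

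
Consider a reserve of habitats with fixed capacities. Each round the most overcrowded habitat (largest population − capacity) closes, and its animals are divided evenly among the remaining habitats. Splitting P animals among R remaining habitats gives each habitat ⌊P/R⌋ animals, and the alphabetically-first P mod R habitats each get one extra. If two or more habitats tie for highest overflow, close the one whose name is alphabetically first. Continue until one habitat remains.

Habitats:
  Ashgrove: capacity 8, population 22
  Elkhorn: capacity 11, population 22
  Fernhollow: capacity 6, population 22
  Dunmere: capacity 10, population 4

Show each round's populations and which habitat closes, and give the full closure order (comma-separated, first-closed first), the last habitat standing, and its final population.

Round 1: Ashgrove=22 Dunmere=4 Elkhorn=22 Fernhollow=22 → close Fernhollow (overflow 16)
  22÷3 = 7 each, +1 to first 1
Round 2: Ashgrove=30 Dunmere=11 Elkhorn=29 → close Ashgrove (overflow 22)
  30÷2 = 15 each, +1 to first 0
Round 3: Dunmere=26 Elkhorn=44 → close Elkhorn (overflow 33)
  44÷1 = 44 each, +1 to first 0

Closure order: Fernhollow, Ashgrove, Elkhorn
Last habitat: Dunmere with 70 animals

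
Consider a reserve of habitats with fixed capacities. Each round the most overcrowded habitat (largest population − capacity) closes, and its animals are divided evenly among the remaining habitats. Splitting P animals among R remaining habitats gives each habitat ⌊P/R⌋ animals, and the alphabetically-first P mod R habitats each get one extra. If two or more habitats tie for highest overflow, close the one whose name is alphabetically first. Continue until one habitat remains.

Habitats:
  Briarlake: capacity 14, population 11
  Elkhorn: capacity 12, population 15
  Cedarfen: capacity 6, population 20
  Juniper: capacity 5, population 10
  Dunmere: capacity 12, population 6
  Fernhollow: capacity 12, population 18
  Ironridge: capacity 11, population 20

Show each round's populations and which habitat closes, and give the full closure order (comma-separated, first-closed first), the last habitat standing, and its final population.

Round 1: Briarlake=11 Cedarfen=20 Dunmere=6 Elkhorn=15 Fernhollow=18 Ironridge=20 Juniper=10 → close Cedarfen (overflow 14)
  20÷6 = 3 each, +1 to first 2
Round 2: Briarlake=15 Dunmere=10 Elkhorn=18 Fernhollow=21 Ironridge=23 Juniper=13 → close Ironridge (overflow 12)
  23÷5 = 4 each, +1 to first 3
Round 3: Briarlake=20 Dunmere=15 Elkhorn=23 Fernhollow=25 Juniper=17 → close Fernhollow (overflow 13)
  25÷4 = 6 each, +1 to first 1
Round 4: Briarlake=27 Dunmere=21 Elkhorn=29 Juniper=23 → close Juniper (overflow 18)
  23÷3 = 7 each, +1 to first 2
Round 5: Briarlake=35 Dunmere=29 Elkhorn=36 → close Elkhorn (overflow 24)
  36÷2 = 18 each, +1 to first 0
Round 6: Briarlake=53 Dunmere=47 → close Briarlake (overflow 39)
  53÷1 = 53 each, +1 to first 0

Closure order: Cedarfen, Ironridge, Fernhollow, Juniper, Elkhorn, Briarlake
Last habitat: Dunmere with 100 animals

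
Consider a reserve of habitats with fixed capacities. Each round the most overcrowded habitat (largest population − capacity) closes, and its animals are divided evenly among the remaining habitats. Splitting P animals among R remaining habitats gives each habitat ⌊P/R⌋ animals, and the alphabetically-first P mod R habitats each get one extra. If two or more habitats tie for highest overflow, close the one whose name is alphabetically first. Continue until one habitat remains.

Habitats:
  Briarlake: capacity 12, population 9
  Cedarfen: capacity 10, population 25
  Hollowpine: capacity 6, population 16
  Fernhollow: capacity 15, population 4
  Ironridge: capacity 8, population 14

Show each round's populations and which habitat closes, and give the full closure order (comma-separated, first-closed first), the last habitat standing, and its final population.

Round 1: Briarlake=9 Cedarfen=25 Fernhollow=4 Hollowpine=16 Ironridge=14 → close Cedarfen (overflow 15)
  25÷4 = 6 each, +1 to first 1
Round 2: Briarlake=16 Fernhollow=10 Hollowpine=22 Ironridge=20 → close Hollowpine (overflow 16)
  22÷3 = 7 each, +1 to first 1
Round 3: Briarlake=24 Fernhollow=17 Ironridge=27 → close Ironridge (overflow 19)
  27÷2 = 13 each, +1 to first 1
Round 4: Briarlake=38 Fernhollow=30 → close Briarlake (overflow 26)
  38÷1 = 38 each, +1 to first 0

Closure order: Cedarfen, Hollowpine, Ironridge, Briarlake
Last habitat: Fernhollow with 68 animals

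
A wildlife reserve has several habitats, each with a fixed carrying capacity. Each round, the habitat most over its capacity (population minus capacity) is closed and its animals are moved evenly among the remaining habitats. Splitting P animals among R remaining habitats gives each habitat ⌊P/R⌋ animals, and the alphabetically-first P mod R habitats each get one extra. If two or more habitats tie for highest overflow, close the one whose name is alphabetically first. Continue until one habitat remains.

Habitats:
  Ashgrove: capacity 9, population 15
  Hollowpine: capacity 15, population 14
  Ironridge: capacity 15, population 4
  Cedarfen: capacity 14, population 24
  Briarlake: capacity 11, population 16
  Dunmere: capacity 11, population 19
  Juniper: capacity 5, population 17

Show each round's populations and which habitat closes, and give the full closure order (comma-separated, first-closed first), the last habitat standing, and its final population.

Closure order: Juniper, Cedarfen, Dunmere, Ashgrove, Briarlake, Hollowpine
Last habitat: Ironridge with 109 animals

Round 1: Ashgrove=15 Briarlake=16 Cedarfen=24 Dunmere=19 Hollowpine=14 Ironridge=4 Juniper=17 → close Juniper (overflow 12)
  17÷6 = 2 each, +1 to first 5
Round 2: Ashgrove=18 Briarlake=19 Cedarfen=27 Dunmere=22 Hollowpine=17 Ironridge=6 → close Cedarfen (overflow 13)
  27÷5 = 5 each, +1 to first 2
Round 3: Ashgrove=24 Briarlake=25 Dunmere=27 Hollowpine=22 Ironridge=11 → close Dunmere (overflow 16)
  27÷4 = 6 each, +1 to first 3
Round 4: Ashgrove=31 Briarlake=32 Hollowpine=29 Ironridge=17 → close Ashgrove (overflow 22)
  31÷3 = 10 each, +1 to first 1
Round 5: Briarlake=43 Hollowpine=39 Ironridge=27 → close Briarlake (overflow 32)
  43÷2 = 21 each, +1 to first 1
Round 6: Hollowpine=61 Ironridge=48 → close Hollowpine (overflow 46)
  61÷1 = 61 each, +1 to first 0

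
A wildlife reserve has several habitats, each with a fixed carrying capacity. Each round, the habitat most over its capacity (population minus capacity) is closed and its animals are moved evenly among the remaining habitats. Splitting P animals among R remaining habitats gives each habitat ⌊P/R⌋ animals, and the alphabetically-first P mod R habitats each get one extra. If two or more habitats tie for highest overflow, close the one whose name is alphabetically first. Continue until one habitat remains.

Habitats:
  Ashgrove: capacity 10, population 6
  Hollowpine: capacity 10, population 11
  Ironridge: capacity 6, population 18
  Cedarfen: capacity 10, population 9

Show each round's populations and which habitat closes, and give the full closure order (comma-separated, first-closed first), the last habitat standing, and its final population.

Closure order: Ironridge, Hollowpine, Cedarfen
Last habitat: Ashgrove with 44 animals

Round 1: Ashgrove=6 Cedarfen=9 Hollowpine=11 Ironridge=18 → close Ironridge (overflow 12)
  18÷3 = 6 each, +1 to first 0
Round 2: Ashgrove=12 Cedarfen=15 Hollowpine=17 → close Hollowpine (overflow 7)
  17÷2 = 8 each, +1 to first 1
Round 3: Ashgrove=21 Cedarfen=23 → close Cedarfen (overflow 13)
  23÷1 = 23 each, +1 to first 0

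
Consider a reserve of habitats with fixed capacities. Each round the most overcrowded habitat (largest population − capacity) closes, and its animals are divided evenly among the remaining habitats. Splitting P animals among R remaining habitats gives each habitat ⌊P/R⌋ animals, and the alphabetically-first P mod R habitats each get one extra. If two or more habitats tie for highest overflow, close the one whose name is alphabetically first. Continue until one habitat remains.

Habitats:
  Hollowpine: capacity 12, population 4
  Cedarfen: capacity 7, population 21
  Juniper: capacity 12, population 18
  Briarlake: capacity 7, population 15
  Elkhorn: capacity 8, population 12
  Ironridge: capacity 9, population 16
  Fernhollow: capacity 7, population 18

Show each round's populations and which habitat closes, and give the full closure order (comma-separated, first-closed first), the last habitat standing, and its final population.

Round 1: Briarlake=15 Cedarfen=21 Elkhorn=12 Fernhollow=18 Hollowpine=4 Ironridge=16 Juniper=18 → close Cedarfen (overflow 14)
  21÷6 = 3 each, +1 to first 3
Round 2: Briarlake=19 Elkhorn=16 Fernhollow=22 Hollowpine=7 Ironridge=19 Juniper=21 → close Fernhollow (overflow 15)
  22÷5 = 4 each, +1 to first 2
Round 3: Briarlake=24 Elkhorn=21 Hollowpine=11 Ironridge=23 Juniper=25 → close Briarlake (overflow 17)
  24÷4 = 6 each, +1 to first 0
Round 4: Elkhorn=27 Hollowpine=17 Ironridge=29 Juniper=31 → close Ironridge (overflow 20)
  29÷3 = 9 each, +1 to first 2
Round 5: Elkhorn=37 Hollowpine=27 Juniper=40 → close Elkhorn (overflow 29)
  37÷2 = 18 each, +1 to first 1
Round 6: Hollowpine=46 Juniper=58 → close Juniper (overflow 46)
  58÷1 = 58 each, +1 to first 0

Closure order: Cedarfen, Fernhollow, Briarlake, Ironridge, Elkhorn, Juniper
Last habitat: Hollowpine with 104 animals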